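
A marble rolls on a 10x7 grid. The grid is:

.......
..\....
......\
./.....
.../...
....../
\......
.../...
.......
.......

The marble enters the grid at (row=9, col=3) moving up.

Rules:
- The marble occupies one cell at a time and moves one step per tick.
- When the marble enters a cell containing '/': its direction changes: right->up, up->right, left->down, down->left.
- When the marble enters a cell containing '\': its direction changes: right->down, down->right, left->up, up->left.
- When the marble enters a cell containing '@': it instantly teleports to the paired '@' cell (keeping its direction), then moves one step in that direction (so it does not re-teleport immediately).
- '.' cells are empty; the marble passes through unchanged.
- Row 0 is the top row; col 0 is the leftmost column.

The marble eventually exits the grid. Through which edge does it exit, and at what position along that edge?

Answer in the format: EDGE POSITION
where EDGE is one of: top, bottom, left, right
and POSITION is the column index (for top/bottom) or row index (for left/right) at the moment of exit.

Answer: right 7

Derivation:
Step 1: enter (9,3), '.' pass, move up to (8,3)
Step 2: enter (8,3), '.' pass, move up to (7,3)
Step 3: enter (7,3), '/' deflects up->right, move right to (7,4)
Step 4: enter (7,4), '.' pass, move right to (7,5)
Step 5: enter (7,5), '.' pass, move right to (7,6)
Step 6: enter (7,6), '.' pass, move right to (7,7)
Step 7: at (7,7) — EXIT via right edge, pos 7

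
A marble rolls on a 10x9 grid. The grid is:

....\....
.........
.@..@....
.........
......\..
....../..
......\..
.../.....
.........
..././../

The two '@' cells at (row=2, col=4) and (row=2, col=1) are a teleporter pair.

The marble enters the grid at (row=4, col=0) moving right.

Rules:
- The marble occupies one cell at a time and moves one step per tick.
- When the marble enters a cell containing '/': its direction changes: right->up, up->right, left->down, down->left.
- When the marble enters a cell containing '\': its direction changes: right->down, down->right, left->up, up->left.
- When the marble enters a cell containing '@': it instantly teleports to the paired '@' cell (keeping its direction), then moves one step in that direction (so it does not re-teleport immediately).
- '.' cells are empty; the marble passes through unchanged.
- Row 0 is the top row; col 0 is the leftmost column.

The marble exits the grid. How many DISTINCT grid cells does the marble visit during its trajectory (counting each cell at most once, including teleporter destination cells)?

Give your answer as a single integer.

Step 1: enter (4,0), '.' pass, move right to (4,1)
Step 2: enter (4,1), '.' pass, move right to (4,2)
Step 3: enter (4,2), '.' pass, move right to (4,3)
Step 4: enter (4,3), '.' pass, move right to (4,4)
Step 5: enter (4,4), '.' pass, move right to (4,5)
Step 6: enter (4,5), '.' pass, move right to (4,6)
Step 7: enter (4,6), '\' deflects right->down, move down to (5,6)
Step 8: enter (5,6), '/' deflects down->left, move left to (5,5)
Step 9: enter (5,5), '.' pass, move left to (5,4)
Step 10: enter (5,4), '.' pass, move left to (5,3)
Step 11: enter (5,3), '.' pass, move left to (5,2)
Step 12: enter (5,2), '.' pass, move left to (5,1)
Step 13: enter (5,1), '.' pass, move left to (5,0)
Step 14: enter (5,0), '.' pass, move left to (5,-1)
Step 15: at (5,-1) — EXIT via left edge, pos 5
Distinct cells visited: 14 (path length 14)

Answer: 14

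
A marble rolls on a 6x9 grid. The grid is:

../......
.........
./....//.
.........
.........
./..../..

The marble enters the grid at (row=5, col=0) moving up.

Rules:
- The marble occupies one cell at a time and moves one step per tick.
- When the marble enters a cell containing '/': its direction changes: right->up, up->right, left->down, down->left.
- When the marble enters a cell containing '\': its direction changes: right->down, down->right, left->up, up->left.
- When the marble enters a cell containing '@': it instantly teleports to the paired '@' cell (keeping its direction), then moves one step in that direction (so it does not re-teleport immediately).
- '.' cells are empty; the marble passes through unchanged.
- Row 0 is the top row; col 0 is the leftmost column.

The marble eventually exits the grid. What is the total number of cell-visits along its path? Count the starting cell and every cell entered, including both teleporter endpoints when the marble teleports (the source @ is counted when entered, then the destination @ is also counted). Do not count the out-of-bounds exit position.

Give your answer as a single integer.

Step 1: enter (5,0), '.' pass, move up to (4,0)
Step 2: enter (4,0), '.' pass, move up to (3,0)
Step 3: enter (3,0), '.' pass, move up to (2,0)
Step 4: enter (2,0), '.' pass, move up to (1,0)
Step 5: enter (1,0), '.' pass, move up to (0,0)
Step 6: enter (0,0), '.' pass, move up to (-1,0)
Step 7: at (-1,0) — EXIT via top edge, pos 0
Path length (cell visits): 6

Answer: 6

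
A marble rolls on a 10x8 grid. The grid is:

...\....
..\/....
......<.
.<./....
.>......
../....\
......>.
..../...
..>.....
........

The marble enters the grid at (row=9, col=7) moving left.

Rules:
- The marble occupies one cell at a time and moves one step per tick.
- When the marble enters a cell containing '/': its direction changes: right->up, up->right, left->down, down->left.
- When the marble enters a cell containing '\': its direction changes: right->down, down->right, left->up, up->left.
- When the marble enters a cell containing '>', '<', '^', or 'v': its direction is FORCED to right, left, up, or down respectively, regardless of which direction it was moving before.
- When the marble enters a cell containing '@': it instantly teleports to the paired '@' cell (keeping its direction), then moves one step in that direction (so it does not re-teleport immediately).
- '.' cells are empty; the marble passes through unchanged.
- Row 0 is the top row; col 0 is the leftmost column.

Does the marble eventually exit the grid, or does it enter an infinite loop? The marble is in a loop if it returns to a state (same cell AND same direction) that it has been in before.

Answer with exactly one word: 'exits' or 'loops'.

Step 1: enter (9,7), '.' pass, move left to (9,6)
Step 2: enter (9,6), '.' pass, move left to (9,5)
Step 3: enter (9,5), '.' pass, move left to (9,4)
Step 4: enter (9,4), '.' pass, move left to (9,3)
Step 5: enter (9,3), '.' pass, move left to (9,2)
Step 6: enter (9,2), '.' pass, move left to (9,1)
Step 7: enter (9,1), '.' pass, move left to (9,0)
Step 8: enter (9,0), '.' pass, move left to (9,-1)
Step 9: at (9,-1) — EXIT via left edge, pos 9

Answer: exits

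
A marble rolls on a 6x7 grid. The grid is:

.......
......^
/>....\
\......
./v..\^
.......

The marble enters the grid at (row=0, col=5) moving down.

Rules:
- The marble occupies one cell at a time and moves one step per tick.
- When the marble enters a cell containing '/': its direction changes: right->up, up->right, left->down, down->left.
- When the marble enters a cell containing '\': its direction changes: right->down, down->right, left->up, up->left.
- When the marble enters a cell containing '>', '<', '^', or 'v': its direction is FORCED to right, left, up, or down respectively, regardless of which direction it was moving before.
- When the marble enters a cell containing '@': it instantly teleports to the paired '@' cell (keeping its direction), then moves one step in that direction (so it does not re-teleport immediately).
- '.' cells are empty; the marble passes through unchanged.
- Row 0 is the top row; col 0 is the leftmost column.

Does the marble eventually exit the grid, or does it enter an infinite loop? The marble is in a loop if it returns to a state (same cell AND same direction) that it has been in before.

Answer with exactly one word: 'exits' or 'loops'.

Step 1: enter (0,5), '.' pass, move down to (1,5)
Step 2: enter (1,5), '.' pass, move down to (2,5)
Step 3: enter (2,5), '.' pass, move down to (3,5)
Step 4: enter (3,5), '.' pass, move down to (4,5)
Step 5: enter (4,5), '\' deflects down->right, move right to (4,6)
Step 6: enter (4,6), '^' forces right->up, move up to (3,6)
Step 7: enter (3,6), '.' pass, move up to (2,6)
Step 8: enter (2,6), '\' deflects up->left, move left to (2,5)
Step 9: enter (2,5), '.' pass, move left to (2,4)
Step 10: enter (2,4), '.' pass, move left to (2,3)
Step 11: enter (2,3), '.' pass, move left to (2,2)
Step 12: enter (2,2), '.' pass, move left to (2,1)
Step 13: enter (2,1), '>' forces left->right, move right to (2,2)
Step 14: enter (2,2), '.' pass, move right to (2,3)
Step 15: enter (2,3), '.' pass, move right to (2,4)
Step 16: enter (2,4), '.' pass, move right to (2,5)
Step 17: enter (2,5), '.' pass, move right to (2,6)
Step 18: enter (2,6), '\' deflects right->down, move down to (3,6)
Step 19: enter (3,6), '.' pass, move down to (4,6)
Step 20: enter (4,6), '^' forces down->up, move up to (3,6)
Step 21: at (3,6) dir=up — LOOP DETECTED (seen before)

Answer: loops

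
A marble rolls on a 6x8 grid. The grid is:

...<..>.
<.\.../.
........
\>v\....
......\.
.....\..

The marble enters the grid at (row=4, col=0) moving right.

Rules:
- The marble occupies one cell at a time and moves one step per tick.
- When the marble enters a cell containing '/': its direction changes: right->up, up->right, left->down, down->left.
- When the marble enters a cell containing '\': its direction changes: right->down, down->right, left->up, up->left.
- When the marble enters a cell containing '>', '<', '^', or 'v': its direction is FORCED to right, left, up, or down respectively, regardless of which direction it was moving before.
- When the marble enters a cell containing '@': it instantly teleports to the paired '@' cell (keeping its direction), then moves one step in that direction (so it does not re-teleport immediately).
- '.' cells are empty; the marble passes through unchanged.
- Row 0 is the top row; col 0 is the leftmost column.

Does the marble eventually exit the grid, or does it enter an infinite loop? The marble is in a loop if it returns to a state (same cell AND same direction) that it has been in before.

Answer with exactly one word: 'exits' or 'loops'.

Answer: exits

Derivation:
Step 1: enter (4,0), '.' pass, move right to (4,1)
Step 2: enter (4,1), '.' pass, move right to (4,2)
Step 3: enter (4,2), '.' pass, move right to (4,3)
Step 4: enter (4,3), '.' pass, move right to (4,4)
Step 5: enter (4,4), '.' pass, move right to (4,5)
Step 6: enter (4,5), '.' pass, move right to (4,6)
Step 7: enter (4,6), '\' deflects right->down, move down to (5,6)
Step 8: enter (5,6), '.' pass, move down to (6,6)
Step 9: at (6,6) — EXIT via bottom edge, pos 6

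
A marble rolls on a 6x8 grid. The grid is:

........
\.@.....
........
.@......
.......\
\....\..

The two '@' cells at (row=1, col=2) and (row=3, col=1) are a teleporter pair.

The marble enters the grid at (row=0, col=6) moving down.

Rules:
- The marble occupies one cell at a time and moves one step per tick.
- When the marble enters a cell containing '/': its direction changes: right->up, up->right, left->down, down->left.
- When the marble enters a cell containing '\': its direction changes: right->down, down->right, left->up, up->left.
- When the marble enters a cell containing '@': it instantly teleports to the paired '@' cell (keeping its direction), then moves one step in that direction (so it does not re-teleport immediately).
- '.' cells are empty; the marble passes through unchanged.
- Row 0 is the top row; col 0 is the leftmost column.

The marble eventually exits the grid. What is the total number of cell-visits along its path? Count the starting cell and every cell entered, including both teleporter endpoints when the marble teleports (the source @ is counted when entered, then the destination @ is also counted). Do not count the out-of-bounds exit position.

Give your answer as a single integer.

Answer: 6

Derivation:
Step 1: enter (0,6), '.' pass, move down to (1,6)
Step 2: enter (1,6), '.' pass, move down to (2,6)
Step 3: enter (2,6), '.' pass, move down to (3,6)
Step 4: enter (3,6), '.' pass, move down to (4,6)
Step 5: enter (4,6), '.' pass, move down to (5,6)
Step 6: enter (5,6), '.' pass, move down to (6,6)
Step 7: at (6,6) — EXIT via bottom edge, pos 6
Path length (cell visits): 6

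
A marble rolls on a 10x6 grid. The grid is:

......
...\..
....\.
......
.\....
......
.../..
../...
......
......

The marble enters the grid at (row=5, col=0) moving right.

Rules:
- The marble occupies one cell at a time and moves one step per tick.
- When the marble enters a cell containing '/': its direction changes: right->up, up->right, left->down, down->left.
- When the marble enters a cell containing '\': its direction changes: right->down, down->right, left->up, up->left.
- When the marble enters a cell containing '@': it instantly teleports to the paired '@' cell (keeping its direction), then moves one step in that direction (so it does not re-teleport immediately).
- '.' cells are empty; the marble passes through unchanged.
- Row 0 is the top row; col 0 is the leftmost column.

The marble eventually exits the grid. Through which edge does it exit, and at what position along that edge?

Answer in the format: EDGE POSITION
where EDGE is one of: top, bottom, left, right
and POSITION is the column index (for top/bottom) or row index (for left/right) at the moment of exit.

Step 1: enter (5,0), '.' pass, move right to (5,1)
Step 2: enter (5,1), '.' pass, move right to (5,2)
Step 3: enter (5,2), '.' pass, move right to (5,3)
Step 4: enter (5,3), '.' pass, move right to (5,4)
Step 5: enter (5,4), '.' pass, move right to (5,5)
Step 6: enter (5,5), '.' pass, move right to (5,6)
Step 7: at (5,6) — EXIT via right edge, pos 5

Answer: right 5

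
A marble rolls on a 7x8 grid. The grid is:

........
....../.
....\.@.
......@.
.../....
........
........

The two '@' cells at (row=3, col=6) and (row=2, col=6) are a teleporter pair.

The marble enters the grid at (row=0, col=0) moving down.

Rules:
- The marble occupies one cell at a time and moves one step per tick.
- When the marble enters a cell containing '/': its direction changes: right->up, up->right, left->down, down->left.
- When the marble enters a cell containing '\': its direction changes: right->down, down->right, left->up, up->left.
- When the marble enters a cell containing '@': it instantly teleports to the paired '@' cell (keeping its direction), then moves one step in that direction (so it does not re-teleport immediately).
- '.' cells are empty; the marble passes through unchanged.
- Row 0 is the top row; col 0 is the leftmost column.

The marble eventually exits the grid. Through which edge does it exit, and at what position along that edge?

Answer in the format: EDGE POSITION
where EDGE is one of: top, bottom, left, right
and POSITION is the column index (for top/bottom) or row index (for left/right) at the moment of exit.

Answer: bottom 0

Derivation:
Step 1: enter (0,0), '.' pass, move down to (1,0)
Step 2: enter (1,0), '.' pass, move down to (2,0)
Step 3: enter (2,0), '.' pass, move down to (3,0)
Step 4: enter (3,0), '.' pass, move down to (4,0)
Step 5: enter (4,0), '.' pass, move down to (5,0)
Step 6: enter (5,0), '.' pass, move down to (6,0)
Step 7: enter (6,0), '.' pass, move down to (7,0)
Step 8: at (7,0) — EXIT via bottom edge, pos 0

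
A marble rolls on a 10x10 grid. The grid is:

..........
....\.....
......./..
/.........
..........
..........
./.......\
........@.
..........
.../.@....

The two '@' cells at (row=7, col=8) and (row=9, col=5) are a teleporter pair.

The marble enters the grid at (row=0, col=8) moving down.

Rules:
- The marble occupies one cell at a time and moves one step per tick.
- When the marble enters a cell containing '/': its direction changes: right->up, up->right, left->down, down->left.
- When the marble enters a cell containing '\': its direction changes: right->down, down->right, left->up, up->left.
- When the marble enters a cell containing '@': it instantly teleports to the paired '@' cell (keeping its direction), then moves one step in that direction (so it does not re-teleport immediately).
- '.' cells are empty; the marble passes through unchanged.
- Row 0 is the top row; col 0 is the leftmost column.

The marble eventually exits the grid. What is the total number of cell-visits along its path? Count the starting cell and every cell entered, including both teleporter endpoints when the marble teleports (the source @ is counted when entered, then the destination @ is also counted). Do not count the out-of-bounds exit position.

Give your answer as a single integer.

Answer: 9

Derivation:
Step 1: enter (0,8), '.' pass, move down to (1,8)
Step 2: enter (1,8), '.' pass, move down to (2,8)
Step 3: enter (2,8), '.' pass, move down to (3,8)
Step 4: enter (3,8), '.' pass, move down to (4,8)
Step 5: enter (4,8), '.' pass, move down to (5,8)
Step 6: enter (5,8), '.' pass, move down to (6,8)
Step 7: enter (6,8), '.' pass, move down to (7,8)
Step 8: enter (7,8), '@' teleport (7,8)->(9,5), also enter (9,5), move down to (10,5)
Step 9: at (10,5) — EXIT via bottom edge, pos 5
Path length (cell visits): 9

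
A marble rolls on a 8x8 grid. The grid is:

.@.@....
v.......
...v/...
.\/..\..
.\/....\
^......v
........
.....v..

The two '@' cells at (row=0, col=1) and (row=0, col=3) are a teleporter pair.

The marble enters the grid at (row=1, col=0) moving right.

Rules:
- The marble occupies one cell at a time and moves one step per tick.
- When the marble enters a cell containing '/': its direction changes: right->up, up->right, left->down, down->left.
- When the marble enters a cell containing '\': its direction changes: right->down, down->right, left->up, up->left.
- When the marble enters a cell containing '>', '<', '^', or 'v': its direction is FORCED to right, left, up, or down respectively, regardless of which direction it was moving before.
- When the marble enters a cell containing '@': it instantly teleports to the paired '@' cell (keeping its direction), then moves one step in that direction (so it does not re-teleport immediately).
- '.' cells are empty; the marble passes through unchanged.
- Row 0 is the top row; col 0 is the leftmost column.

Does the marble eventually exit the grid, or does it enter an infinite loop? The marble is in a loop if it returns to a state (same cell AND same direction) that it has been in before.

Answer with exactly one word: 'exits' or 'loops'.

Answer: loops

Derivation:
Step 1: enter (1,0), 'v' forces right->down, move down to (2,0)
Step 2: enter (2,0), '.' pass, move down to (3,0)
Step 3: enter (3,0), '.' pass, move down to (4,0)
Step 4: enter (4,0), '.' pass, move down to (5,0)
Step 5: enter (5,0), '^' forces down->up, move up to (4,0)
Step 6: enter (4,0), '.' pass, move up to (3,0)
Step 7: enter (3,0), '.' pass, move up to (2,0)
Step 8: enter (2,0), '.' pass, move up to (1,0)
Step 9: enter (1,0), 'v' forces up->down, move down to (2,0)
Step 10: at (2,0) dir=down — LOOP DETECTED (seen before)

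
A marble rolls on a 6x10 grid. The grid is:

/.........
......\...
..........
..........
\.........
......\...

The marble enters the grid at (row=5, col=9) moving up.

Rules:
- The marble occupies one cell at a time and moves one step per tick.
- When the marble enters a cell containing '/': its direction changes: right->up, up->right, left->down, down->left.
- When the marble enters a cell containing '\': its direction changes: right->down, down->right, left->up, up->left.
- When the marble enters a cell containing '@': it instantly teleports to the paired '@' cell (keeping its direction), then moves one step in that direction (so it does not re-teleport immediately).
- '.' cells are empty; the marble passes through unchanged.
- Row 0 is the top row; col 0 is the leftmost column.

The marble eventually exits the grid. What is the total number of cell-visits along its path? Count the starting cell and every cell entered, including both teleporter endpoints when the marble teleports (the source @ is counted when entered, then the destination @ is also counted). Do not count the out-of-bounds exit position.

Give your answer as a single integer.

Answer: 6

Derivation:
Step 1: enter (5,9), '.' pass, move up to (4,9)
Step 2: enter (4,9), '.' pass, move up to (3,9)
Step 3: enter (3,9), '.' pass, move up to (2,9)
Step 4: enter (2,9), '.' pass, move up to (1,9)
Step 5: enter (1,9), '.' pass, move up to (0,9)
Step 6: enter (0,9), '.' pass, move up to (-1,9)
Step 7: at (-1,9) — EXIT via top edge, pos 9
Path length (cell visits): 6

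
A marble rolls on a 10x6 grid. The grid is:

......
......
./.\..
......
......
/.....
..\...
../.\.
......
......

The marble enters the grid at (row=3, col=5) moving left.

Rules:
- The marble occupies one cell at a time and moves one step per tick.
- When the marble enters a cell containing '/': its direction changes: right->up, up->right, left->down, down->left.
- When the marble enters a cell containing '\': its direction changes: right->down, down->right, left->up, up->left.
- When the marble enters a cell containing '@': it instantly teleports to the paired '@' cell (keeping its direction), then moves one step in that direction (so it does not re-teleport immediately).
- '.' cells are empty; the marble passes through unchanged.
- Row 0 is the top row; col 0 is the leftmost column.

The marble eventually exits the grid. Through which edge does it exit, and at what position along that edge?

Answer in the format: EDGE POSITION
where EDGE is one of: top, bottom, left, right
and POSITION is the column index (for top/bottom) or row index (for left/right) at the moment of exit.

Answer: left 3

Derivation:
Step 1: enter (3,5), '.' pass, move left to (3,4)
Step 2: enter (3,4), '.' pass, move left to (3,3)
Step 3: enter (3,3), '.' pass, move left to (3,2)
Step 4: enter (3,2), '.' pass, move left to (3,1)
Step 5: enter (3,1), '.' pass, move left to (3,0)
Step 6: enter (3,0), '.' pass, move left to (3,-1)
Step 7: at (3,-1) — EXIT via left edge, pos 3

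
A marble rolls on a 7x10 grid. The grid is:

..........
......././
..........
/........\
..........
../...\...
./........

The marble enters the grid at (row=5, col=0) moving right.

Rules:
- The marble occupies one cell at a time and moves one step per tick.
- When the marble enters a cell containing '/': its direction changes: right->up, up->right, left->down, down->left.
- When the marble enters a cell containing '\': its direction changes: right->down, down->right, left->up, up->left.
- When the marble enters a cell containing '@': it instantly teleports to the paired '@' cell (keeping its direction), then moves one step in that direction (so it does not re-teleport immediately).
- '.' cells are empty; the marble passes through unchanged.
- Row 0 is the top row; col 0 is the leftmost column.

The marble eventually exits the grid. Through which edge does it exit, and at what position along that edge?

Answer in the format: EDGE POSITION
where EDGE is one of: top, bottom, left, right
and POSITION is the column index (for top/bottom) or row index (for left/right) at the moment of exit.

Step 1: enter (5,0), '.' pass, move right to (5,1)
Step 2: enter (5,1), '.' pass, move right to (5,2)
Step 3: enter (5,2), '/' deflects right->up, move up to (4,2)
Step 4: enter (4,2), '.' pass, move up to (3,2)
Step 5: enter (3,2), '.' pass, move up to (2,2)
Step 6: enter (2,2), '.' pass, move up to (1,2)
Step 7: enter (1,2), '.' pass, move up to (0,2)
Step 8: enter (0,2), '.' pass, move up to (-1,2)
Step 9: at (-1,2) — EXIT via top edge, pos 2

Answer: top 2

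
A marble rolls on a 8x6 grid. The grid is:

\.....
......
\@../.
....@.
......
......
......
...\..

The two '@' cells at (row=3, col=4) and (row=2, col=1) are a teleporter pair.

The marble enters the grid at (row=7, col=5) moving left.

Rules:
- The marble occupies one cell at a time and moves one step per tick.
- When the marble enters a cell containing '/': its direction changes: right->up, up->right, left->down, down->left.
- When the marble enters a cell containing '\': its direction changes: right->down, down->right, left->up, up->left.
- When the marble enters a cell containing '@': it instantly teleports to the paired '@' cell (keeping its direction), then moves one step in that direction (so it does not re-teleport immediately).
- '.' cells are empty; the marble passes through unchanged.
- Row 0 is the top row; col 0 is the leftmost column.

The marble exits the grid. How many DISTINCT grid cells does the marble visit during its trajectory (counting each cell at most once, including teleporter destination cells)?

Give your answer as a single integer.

Step 1: enter (7,5), '.' pass, move left to (7,4)
Step 2: enter (7,4), '.' pass, move left to (7,3)
Step 3: enter (7,3), '\' deflects left->up, move up to (6,3)
Step 4: enter (6,3), '.' pass, move up to (5,3)
Step 5: enter (5,3), '.' pass, move up to (4,3)
Step 6: enter (4,3), '.' pass, move up to (3,3)
Step 7: enter (3,3), '.' pass, move up to (2,3)
Step 8: enter (2,3), '.' pass, move up to (1,3)
Step 9: enter (1,3), '.' pass, move up to (0,3)
Step 10: enter (0,3), '.' pass, move up to (-1,3)
Step 11: at (-1,3) — EXIT via top edge, pos 3
Distinct cells visited: 10 (path length 10)

Answer: 10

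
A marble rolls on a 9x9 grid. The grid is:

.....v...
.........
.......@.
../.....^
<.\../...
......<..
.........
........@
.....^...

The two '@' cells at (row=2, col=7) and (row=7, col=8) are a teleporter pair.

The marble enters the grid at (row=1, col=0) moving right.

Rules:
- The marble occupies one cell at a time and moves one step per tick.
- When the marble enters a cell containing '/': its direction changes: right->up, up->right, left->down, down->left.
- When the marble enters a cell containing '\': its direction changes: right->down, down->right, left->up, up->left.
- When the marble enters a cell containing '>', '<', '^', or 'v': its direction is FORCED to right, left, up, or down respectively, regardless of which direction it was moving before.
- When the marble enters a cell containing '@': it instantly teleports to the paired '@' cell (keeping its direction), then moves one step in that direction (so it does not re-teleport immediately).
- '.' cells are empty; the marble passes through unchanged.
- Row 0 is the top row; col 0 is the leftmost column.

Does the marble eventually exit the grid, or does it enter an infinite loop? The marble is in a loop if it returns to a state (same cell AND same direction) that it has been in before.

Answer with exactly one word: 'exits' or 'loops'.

Step 1: enter (1,0), '.' pass, move right to (1,1)
Step 2: enter (1,1), '.' pass, move right to (1,2)
Step 3: enter (1,2), '.' pass, move right to (1,3)
Step 4: enter (1,3), '.' pass, move right to (1,4)
Step 5: enter (1,4), '.' pass, move right to (1,5)
Step 6: enter (1,5), '.' pass, move right to (1,6)
Step 7: enter (1,6), '.' pass, move right to (1,7)
Step 8: enter (1,7), '.' pass, move right to (1,8)
Step 9: enter (1,8), '.' pass, move right to (1,9)
Step 10: at (1,9) — EXIT via right edge, pos 1

Answer: exits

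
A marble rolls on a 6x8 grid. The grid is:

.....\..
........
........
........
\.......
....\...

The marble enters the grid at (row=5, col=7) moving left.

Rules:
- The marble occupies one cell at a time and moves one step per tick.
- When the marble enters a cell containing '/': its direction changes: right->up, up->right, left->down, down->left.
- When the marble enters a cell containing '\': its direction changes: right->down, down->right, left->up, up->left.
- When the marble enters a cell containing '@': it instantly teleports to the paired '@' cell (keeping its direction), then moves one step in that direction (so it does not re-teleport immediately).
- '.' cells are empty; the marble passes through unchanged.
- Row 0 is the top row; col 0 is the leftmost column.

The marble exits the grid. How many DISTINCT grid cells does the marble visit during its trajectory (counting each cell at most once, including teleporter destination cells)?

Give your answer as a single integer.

Step 1: enter (5,7), '.' pass, move left to (5,6)
Step 2: enter (5,6), '.' pass, move left to (5,5)
Step 3: enter (5,5), '.' pass, move left to (5,4)
Step 4: enter (5,4), '\' deflects left->up, move up to (4,4)
Step 5: enter (4,4), '.' pass, move up to (3,4)
Step 6: enter (3,4), '.' pass, move up to (2,4)
Step 7: enter (2,4), '.' pass, move up to (1,4)
Step 8: enter (1,4), '.' pass, move up to (0,4)
Step 9: enter (0,4), '.' pass, move up to (-1,4)
Step 10: at (-1,4) — EXIT via top edge, pos 4
Distinct cells visited: 9 (path length 9)

Answer: 9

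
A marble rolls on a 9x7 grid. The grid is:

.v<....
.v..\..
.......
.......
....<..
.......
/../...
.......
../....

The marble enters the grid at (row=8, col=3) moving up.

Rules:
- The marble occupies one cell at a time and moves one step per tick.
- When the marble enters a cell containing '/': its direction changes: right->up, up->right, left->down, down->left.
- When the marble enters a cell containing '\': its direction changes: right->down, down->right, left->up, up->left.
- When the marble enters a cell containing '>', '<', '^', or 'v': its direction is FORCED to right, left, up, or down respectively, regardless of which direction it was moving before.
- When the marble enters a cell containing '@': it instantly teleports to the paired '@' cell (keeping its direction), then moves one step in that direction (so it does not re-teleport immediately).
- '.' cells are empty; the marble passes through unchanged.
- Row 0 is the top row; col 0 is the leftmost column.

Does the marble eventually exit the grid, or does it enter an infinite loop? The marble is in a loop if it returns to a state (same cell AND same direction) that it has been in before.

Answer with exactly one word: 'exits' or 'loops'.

Step 1: enter (8,3), '.' pass, move up to (7,3)
Step 2: enter (7,3), '.' pass, move up to (6,3)
Step 3: enter (6,3), '/' deflects up->right, move right to (6,4)
Step 4: enter (6,4), '.' pass, move right to (6,5)
Step 5: enter (6,5), '.' pass, move right to (6,6)
Step 6: enter (6,6), '.' pass, move right to (6,7)
Step 7: at (6,7) — EXIT via right edge, pos 6

Answer: exits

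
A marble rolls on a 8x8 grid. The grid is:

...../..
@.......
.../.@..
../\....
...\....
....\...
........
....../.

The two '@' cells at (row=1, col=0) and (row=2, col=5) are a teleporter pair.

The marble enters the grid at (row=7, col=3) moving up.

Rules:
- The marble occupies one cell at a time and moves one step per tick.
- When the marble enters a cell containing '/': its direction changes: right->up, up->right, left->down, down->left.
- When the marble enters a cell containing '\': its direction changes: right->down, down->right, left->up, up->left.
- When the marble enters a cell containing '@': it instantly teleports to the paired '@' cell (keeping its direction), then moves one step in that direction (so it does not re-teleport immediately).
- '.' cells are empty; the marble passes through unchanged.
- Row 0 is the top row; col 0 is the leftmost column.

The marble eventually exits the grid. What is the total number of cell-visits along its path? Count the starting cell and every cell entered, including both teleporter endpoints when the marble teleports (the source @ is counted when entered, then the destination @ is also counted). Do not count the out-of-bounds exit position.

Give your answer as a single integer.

Step 1: enter (7,3), '.' pass, move up to (6,3)
Step 2: enter (6,3), '.' pass, move up to (5,3)
Step 3: enter (5,3), '.' pass, move up to (4,3)
Step 4: enter (4,3), '\' deflects up->left, move left to (4,2)
Step 5: enter (4,2), '.' pass, move left to (4,1)
Step 6: enter (4,1), '.' pass, move left to (4,0)
Step 7: enter (4,0), '.' pass, move left to (4,-1)
Step 8: at (4,-1) — EXIT via left edge, pos 4
Path length (cell visits): 7

Answer: 7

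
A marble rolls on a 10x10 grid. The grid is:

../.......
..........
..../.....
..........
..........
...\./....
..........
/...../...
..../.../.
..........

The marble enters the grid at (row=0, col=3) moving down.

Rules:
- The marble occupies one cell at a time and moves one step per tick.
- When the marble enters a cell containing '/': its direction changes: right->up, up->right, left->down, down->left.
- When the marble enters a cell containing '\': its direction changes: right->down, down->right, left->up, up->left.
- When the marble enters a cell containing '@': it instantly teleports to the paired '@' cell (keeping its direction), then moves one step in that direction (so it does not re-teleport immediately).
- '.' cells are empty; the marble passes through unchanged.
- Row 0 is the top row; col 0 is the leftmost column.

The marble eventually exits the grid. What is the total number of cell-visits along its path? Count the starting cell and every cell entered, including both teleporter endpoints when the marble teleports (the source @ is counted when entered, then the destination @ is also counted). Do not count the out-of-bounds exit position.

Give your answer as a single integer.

Answer: 13

Derivation:
Step 1: enter (0,3), '.' pass, move down to (1,3)
Step 2: enter (1,3), '.' pass, move down to (2,3)
Step 3: enter (2,3), '.' pass, move down to (3,3)
Step 4: enter (3,3), '.' pass, move down to (4,3)
Step 5: enter (4,3), '.' pass, move down to (5,3)
Step 6: enter (5,3), '\' deflects down->right, move right to (5,4)
Step 7: enter (5,4), '.' pass, move right to (5,5)
Step 8: enter (5,5), '/' deflects right->up, move up to (4,5)
Step 9: enter (4,5), '.' pass, move up to (3,5)
Step 10: enter (3,5), '.' pass, move up to (2,5)
Step 11: enter (2,5), '.' pass, move up to (1,5)
Step 12: enter (1,5), '.' pass, move up to (0,5)
Step 13: enter (0,5), '.' pass, move up to (-1,5)
Step 14: at (-1,5) — EXIT via top edge, pos 5
Path length (cell visits): 13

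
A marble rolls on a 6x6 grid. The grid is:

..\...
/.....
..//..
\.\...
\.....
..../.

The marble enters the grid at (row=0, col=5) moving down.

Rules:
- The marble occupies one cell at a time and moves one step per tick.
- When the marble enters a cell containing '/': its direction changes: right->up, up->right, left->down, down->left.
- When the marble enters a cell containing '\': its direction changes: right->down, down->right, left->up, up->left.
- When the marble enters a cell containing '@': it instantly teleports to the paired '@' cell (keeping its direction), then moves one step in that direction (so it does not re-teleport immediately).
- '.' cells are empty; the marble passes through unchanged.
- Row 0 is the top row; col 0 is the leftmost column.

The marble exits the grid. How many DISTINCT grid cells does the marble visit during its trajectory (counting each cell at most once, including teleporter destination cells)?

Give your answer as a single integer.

Answer: 6

Derivation:
Step 1: enter (0,5), '.' pass, move down to (1,5)
Step 2: enter (1,5), '.' pass, move down to (2,5)
Step 3: enter (2,5), '.' pass, move down to (3,5)
Step 4: enter (3,5), '.' pass, move down to (4,5)
Step 5: enter (4,5), '.' pass, move down to (5,5)
Step 6: enter (5,5), '.' pass, move down to (6,5)
Step 7: at (6,5) — EXIT via bottom edge, pos 5
Distinct cells visited: 6 (path length 6)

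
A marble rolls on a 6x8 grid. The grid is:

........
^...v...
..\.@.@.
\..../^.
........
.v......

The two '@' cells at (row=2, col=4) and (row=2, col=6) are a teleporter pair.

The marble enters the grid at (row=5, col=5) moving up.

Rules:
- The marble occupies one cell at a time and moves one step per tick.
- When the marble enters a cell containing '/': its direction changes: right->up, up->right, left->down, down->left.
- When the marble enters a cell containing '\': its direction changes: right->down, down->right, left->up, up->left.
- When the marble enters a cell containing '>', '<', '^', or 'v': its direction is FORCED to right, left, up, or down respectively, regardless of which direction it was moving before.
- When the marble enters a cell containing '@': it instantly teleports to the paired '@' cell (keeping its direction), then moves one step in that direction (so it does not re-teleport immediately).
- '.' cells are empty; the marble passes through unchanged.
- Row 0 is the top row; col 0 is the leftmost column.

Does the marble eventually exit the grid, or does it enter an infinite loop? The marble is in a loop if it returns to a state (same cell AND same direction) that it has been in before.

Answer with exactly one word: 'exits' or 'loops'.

Step 1: enter (5,5), '.' pass, move up to (4,5)
Step 2: enter (4,5), '.' pass, move up to (3,5)
Step 3: enter (3,5), '/' deflects up->right, move right to (3,6)
Step 4: enter (3,6), '^' forces right->up, move up to (2,6)
Step 5: enter (2,6), '@' teleport (2,6)->(2,4), also enter (2,4), move up to (1,4)
Step 6: enter (1,4), 'v' forces up->down, move down to (2,4)
Step 7: enter (2,4), '@' teleport (2,4)->(2,6), also enter (2,6), move down to (3,6)
Step 8: enter (3,6), '^' forces down->up, move up to (2,6)
Step 9: at (2,6) dir=up — LOOP DETECTED (seen before)

Answer: loops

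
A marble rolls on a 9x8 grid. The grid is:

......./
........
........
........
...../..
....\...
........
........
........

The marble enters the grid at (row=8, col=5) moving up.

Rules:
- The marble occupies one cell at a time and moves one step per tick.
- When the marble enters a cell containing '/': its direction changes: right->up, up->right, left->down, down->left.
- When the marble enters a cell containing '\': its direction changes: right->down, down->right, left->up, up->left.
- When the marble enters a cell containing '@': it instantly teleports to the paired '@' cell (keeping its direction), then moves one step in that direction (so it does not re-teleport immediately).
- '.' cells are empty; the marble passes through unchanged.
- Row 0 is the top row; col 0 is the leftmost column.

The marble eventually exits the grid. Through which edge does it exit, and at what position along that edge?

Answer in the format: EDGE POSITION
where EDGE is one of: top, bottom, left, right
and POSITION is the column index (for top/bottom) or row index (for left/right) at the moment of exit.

Step 1: enter (8,5), '.' pass, move up to (7,5)
Step 2: enter (7,5), '.' pass, move up to (6,5)
Step 3: enter (6,5), '.' pass, move up to (5,5)
Step 4: enter (5,5), '.' pass, move up to (4,5)
Step 5: enter (4,5), '/' deflects up->right, move right to (4,6)
Step 6: enter (4,6), '.' pass, move right to (4,7)
Step 7: enter (4,7), '.' pass, move right to (4,8)
Step 8: at (4,8) — EXIT via right edge, pos 4

Answer: right 4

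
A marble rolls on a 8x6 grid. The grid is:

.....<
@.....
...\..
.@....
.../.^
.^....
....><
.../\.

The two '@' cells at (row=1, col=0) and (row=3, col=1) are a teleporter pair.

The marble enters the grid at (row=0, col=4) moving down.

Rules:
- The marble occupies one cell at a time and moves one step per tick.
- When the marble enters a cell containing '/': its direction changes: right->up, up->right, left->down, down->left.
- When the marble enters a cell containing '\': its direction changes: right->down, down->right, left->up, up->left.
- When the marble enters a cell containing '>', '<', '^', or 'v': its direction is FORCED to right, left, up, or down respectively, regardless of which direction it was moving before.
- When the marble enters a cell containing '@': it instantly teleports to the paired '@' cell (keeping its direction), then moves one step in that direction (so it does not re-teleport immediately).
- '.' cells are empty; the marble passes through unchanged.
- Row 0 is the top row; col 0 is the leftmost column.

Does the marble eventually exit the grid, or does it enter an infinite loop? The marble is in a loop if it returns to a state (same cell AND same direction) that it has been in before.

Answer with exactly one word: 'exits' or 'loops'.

Step 1: enter (0,4), '.' pass, move down to (1,4)
Step 2: enter (1,4), '.' pass, move down to (2,4)
Step 3: enter (2,4), '.' pass, move down to (3,4)
Step 4: enter (3,4), '.' pass, move down to (4,4)
Step 5: enter (4,4), '.' pass, move down to (5,4)
Step 6: enter (5,4), '.' pass, move down to (6,4)
Step 7: enter (6,4), '>' forces down->right, move right to (6,5)
Step 8: enter (6,5), '<' forces right->left, move left to (6,4)
Step 9: enter (6,4), '>' forces left->right, move right to (6,5)
Step 10: at (6,5) dir=right — LOOP DETECTED (seen before)

Answer: loops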